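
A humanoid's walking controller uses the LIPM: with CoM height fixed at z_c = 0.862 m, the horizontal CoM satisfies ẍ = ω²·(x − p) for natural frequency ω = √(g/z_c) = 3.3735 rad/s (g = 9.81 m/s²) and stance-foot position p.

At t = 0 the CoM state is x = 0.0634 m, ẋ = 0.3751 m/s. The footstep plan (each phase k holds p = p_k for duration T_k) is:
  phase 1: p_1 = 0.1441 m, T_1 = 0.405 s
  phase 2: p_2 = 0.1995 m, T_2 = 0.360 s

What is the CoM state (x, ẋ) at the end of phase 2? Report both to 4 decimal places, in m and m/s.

phase 1: p=0.1441, T=0.405, ωT=1.366267, cosh=2.087873, sinh=1.832816; start (x,ẋ)=(0.063400, 0.375100) → end (x,ẋ)=(0.179400, 0.284193)
phase 2: p=0.1995, T=0.360, ωT=1.214460, cosh=1.832672, sinh=1.535802; start (x,ẋ)=(0.179400, 0.284193) → end (x,ẋ)=(0.292043, 0.416692)

x = 0.2920, ẋ = 0.4167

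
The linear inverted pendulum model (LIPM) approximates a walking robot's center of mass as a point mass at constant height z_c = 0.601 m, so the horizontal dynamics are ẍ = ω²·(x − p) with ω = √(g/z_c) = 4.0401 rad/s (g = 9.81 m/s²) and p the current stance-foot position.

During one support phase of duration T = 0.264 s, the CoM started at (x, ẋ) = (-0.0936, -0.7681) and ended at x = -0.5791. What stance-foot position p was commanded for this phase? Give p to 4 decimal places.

p = 0.2938

ωT = 4.0401·0.264 = 1.066586; cosh(ωT) = 1.624813, sinh(ωT) = 1.280632
x(T) = p + (x₀−p)·cosh(ωT) + (ẋ₀/ω)·sinh(ωT) ⇒ p·(1 − cosh) = x(T) − x₀·cosh − (ẋ₀/ω)·sinh
numerator   = -0.5791 − (-0.0936)·1.624813 − (-0.7681/4.0401)·1.280632 = -0.183545
denominator = 1 − 1.624813 = -0.624813
p = -0.183545 / -0.624813 = 0.2938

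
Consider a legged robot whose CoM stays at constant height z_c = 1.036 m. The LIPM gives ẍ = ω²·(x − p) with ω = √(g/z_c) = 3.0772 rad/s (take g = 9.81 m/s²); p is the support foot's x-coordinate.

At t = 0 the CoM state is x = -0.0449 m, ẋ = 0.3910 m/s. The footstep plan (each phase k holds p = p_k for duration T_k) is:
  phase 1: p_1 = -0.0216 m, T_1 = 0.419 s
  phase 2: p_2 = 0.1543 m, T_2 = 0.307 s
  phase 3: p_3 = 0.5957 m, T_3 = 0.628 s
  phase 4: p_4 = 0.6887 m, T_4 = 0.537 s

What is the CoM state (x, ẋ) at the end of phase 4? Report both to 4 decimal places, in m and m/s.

x = 1.7831, ẋ = 3.4674

phase 1: p=-0.0216, T=0.419, ωT=1.289347, cosh=1.952933, sinh=1.677482; start (x,ẋ)=(-0.044900, 0.391000) → end (x,ẋ)=(0.146043, 0.643323)
phase 2: p=0.1543, T=0.307, ωT=0.944700, cosh=1.480419, sinh=1.091623; start (x,ẋ)=(0.146043, 0.643323) → end (x,ẋ)=(0.370293, 0.924653)
phase 3: p=0.5957, T=0.628, ωT=1.932482, cosh=3.525708, sinh=3.380920; start (x,ẋ)=(0.370293, 0.924653) → end (x,ẋ)=(0.816898, 0.914977)
phase 4: p=0.6887, T=0.537, ωT=1.652456, cosh=2.705682, sinh=2.514104; start (x,ẋ)=(0.816898, 0.914977) → end (x,ẋ)=(1.783107, 3.467424)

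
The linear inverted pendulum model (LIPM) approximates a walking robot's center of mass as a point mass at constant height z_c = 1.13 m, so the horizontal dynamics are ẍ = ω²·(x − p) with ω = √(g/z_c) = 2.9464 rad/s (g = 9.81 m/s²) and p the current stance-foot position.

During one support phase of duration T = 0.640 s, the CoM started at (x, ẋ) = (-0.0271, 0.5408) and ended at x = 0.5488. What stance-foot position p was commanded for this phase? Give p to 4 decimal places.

p = -0.0208

ωT = 2.9464·0.640 = 1.885696; cosh(ωT) = 3.371332, sinh(ωT) = 3.219608
x(T) = p + (x₀−p)·cosh(ωT) + (ẋ₀/ω)·sinh(ωT) ⇒ p·(1 − cosh) = x(T) − x₀·cosh − (ẋ₀/ω)·sinh
numerator   = 0.5488 − (-0.0271)·3.371332 − (0.5408/2.9464)·3.219608 = 0.049217
denominator = 1 − 3.371332 = -2.371332
p = 0.049217 / -2.371332 = -0.0208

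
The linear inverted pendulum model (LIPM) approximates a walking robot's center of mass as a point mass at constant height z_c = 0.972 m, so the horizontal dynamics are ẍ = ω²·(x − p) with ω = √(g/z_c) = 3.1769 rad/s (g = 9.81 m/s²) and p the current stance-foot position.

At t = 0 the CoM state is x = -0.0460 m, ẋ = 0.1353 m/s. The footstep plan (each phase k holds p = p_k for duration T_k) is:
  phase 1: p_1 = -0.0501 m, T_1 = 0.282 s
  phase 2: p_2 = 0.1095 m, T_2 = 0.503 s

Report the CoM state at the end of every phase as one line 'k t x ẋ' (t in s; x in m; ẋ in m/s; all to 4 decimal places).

1 0.2820 -0.0008 0.2066
2 0.7850 -0.0200 -0.2988

phase 1: p=-0.0501, T=0.282, ωT=0.895886, cosh=1.428875, sinh=1.020629; start (x,ẋ)=(-0.046000, 0.135300) → end (x,ẋ)=(-0.000774, 0.206621)
phase 2: p=0.1095, T=0.503, ωT=1.597981, cosh=2.572673, sinh=2.370368; start (x,ẋ)=(-0.000774, 0.206621) → end (x,ẋ)=(-0.020035, -0.298845)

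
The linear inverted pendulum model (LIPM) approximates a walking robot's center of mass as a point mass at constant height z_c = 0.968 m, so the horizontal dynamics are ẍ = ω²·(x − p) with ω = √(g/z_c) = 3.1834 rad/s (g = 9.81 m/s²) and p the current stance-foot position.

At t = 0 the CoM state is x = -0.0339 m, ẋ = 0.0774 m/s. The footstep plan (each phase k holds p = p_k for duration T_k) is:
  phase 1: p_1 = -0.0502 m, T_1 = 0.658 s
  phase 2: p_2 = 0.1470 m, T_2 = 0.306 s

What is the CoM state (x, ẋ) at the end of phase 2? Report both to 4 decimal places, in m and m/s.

phase 1: p=-0.0502, T=0.658, ωT=2.094677, cosh=4.122964, sinh=3.999854; start (x,ẋ)=(-0.033900, 0.077400) → end (x,ẋ)=(0.114255, 0.526668)
phase 2: p=0.1470, T=0.306, ωT=0.974120, cosh=1.513180, sinh=1.135656; start (x,ẋ)=(0.114255, 0.526668) → end (x,ẋ)=(0.285336, 0.678563)

x = 0.2853, ẋ = 0.6786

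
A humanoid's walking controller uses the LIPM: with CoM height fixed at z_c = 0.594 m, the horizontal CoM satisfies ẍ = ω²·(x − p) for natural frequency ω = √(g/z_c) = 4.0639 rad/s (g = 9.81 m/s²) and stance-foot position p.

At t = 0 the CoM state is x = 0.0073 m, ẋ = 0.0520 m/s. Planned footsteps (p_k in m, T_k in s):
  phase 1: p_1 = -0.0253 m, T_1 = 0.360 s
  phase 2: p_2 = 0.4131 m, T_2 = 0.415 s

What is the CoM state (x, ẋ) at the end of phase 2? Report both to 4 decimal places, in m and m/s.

phase 1: p=-0.0253, T=0.360, ωT=1.463004, cosh=2.275227, sinh=2.043687; start (x,ẋ)=(0.007300, 0.052000) → end (x,ẋ)=(0.075023, 0.389066)
phase 2: p=0.4131, T=0.415, ωT=1.686519, cosh=2.792904, sinh=2.607741; start (x,ẋ)=(0.075023, 0.389066) → end (x,ẋ)=(-0.281460, -2.496185)

x = -0.2815, ẋ = -2.4962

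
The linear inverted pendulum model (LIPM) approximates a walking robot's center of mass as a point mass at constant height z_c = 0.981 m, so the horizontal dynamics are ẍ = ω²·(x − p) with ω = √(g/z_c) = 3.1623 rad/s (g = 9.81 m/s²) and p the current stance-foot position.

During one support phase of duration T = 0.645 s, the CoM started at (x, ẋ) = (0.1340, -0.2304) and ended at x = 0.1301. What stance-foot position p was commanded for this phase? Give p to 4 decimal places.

ωT = 3.1623·0.645 = 2.039684; cosh(ωT) = 3.909123, sinh(ωT) = 3.779053
x(T) = p + (x₀−p)·cosh(ωT) + (ẋ₀/ω)·sinh(ωT) ⇒ p·(1 − cosh) = x(T) − x₀·cosh − (ẋ₀/ω)·sinh
numerator   = 0.1301 − (0.1340)·3.909123 − (-0.2304/3.1623)·3.779053 = -0.118387
denominator = 1 − 3.909123 = -2.909123
p = -0.118387 / -2.909123 = 0.0407

p = 0.0407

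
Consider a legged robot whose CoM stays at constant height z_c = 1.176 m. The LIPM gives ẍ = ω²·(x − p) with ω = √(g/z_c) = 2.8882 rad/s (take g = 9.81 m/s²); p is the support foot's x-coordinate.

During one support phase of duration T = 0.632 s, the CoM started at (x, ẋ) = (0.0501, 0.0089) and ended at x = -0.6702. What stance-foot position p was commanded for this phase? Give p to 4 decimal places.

p = 0.3843

ωT = 2.8882·0.632 = 1.825342; cosh(ωT) = 3.183041, sinh(ωT) = 3.021878
x(T) = p + (x₀−p)·cosh(ωT) + (ẋ₀/ω)·sinh(ωT) ⇒ p·(1 − cosh) = x(T) − x₀·cosh − (ẋ₀/ω)·sinh
numerator   = -0.6702 − (0.0501)·3.183041 − (0.0089/2.8882)·3.021878 = -0.838982
denominator = 1 − 3.183041 = -2.183041
p = -0.838982 / -2.183041 = 0.3843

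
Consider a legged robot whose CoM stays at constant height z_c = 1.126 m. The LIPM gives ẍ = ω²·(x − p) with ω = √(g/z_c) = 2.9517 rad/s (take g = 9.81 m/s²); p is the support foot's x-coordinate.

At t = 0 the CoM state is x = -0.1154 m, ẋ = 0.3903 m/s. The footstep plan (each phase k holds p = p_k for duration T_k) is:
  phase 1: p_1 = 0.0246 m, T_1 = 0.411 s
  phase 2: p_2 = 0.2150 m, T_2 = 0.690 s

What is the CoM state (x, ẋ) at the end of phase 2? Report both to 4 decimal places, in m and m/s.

x = -0.6326, ẋ = -2.3974

phase 1: p=0.0246, T=0.411, ωT=1.213149, cosh=1.830660, sinh=1.533400; start (x,ẋ)=(-0.115400, 0.390300) → end (x,ẋ)=(-0.028933, 0.080847)
phase 2: p=0.2150, T=0.690, ωT=2.036673, cosh=3.897764, sinh=3.767302; start (x,ẋ)=(-0.028933, 0.080847) → end (x,ẋ)=(-0.632605, -2.397393)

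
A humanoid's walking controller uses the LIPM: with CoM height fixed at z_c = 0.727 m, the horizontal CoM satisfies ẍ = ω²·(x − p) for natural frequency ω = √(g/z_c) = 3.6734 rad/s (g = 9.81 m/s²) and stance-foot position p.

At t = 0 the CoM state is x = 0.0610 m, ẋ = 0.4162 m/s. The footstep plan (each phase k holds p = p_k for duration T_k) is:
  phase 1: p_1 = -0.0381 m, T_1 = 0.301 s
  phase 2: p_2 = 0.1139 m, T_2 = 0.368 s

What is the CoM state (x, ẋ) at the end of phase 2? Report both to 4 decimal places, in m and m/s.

x = 1.0399, ẋ = 3.5505

phase 1: p=-0.0381, T=0.301, ωT=1.105693, cosh=1.676150, sinh=1.345169; start (x,ẋ)=(0.061000, 0.416200) → end (x,ẋ)=(0.280415, 1.187301)
phase 2: p=0.1139, T=0.368, ωT=1.351811, cosh=2.061595, sinh=1.802824; start (x,ẋ)=(0.280415, 1.187301) → end (x,ẋ)=(1.039888, 3.550480)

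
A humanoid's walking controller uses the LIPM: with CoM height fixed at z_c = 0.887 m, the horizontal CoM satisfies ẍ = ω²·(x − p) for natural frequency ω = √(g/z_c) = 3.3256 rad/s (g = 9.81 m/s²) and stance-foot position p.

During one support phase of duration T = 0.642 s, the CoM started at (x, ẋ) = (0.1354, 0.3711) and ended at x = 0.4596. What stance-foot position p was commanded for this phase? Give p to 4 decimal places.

p = 0.1783

ωT = 3.3256·0.642 = 2.135035; cosh(ωT) = 4.287792, sinh(ωT) = 4.169552
x(T) = p + (x₀−p)·cosh(ωT) + (ẋ₀/ω)·sinh(ωT) ⇒ p·(1 − cosh) = x(T) − x₀·cosh − (ẋ₀/ω)·sinh
numerator   = 0.4596 − (0.1354)·4.287792 − (0.3711/3.3256)·4.169552 = -0.586243
denominator = 1 − 4.287792 = -3.287792
p = -0.586243 / -3.287792 = 0.1783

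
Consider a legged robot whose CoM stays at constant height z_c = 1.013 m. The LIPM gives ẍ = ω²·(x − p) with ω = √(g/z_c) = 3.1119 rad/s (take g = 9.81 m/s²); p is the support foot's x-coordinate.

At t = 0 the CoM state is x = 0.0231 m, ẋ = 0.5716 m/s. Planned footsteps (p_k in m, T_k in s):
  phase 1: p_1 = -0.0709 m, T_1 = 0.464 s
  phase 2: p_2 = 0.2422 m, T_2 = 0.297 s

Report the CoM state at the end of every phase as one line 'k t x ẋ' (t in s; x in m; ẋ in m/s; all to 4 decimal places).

1 0.4640 0.5068 1.8637
2 0.7610 1.2639 3.5922

phase 1: p=-0.0709, T=0.464, ωT=1.443922, cosh=2.236640, sinh=2.000640; start (x,ẋ)=(0.023100, 0.571600) → end (x,ẋ)=(0.506826, 1.863688)
phase 2: p=0.2422, T=0.297, ωT=0.924234, cosh=1.458387, sinh=1.061551; start (x,ẋ)=(0.506826, 1.863688) → end (x,ẋ)=(1.263880, 3.592153)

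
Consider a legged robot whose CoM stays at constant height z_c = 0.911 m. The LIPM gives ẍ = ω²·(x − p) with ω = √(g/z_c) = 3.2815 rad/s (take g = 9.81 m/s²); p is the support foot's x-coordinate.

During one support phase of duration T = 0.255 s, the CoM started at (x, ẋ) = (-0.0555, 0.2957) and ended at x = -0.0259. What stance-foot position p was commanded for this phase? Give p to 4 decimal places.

ωT = 3.2815·0.255 = 0.836782; cosh(ωT) = 1.371014, sinh(ωT) = 0.937912
x(T) = p + (x₀−p)·cosh(ωT) + (ẋ₀/ω)·sinh(ωT) ⇒ p·(1 − cosh) = x(T) − x₀·cosh − (ẋ₀/ω)·sinh
numerator   = -0.0259 − (-0.0555)·1.371014 − (0.2957/3.2815)·0.937912 = -0.034325
denominator = 1 − 1.371014 = -0.371014
p = -0.034325 / -0.371014 = 0.0925

p = 0.0925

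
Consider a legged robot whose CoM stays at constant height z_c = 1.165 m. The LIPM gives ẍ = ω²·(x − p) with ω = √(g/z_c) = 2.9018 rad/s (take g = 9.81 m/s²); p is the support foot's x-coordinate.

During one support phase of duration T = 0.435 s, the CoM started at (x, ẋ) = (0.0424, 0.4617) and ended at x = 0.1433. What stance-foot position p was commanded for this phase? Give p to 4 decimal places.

ωT = 2.9018·0.435 = 1.262283; cosh(ωT) = 1.908243, sinh(ωT) = 1.625236
x(T) = p + (x₀−p)·cosh(ωT) + (ẋ₀/ω)·sinh(ωT) ⇒ p·(1 − cosh) = x(T) − x₀·cosh − (ẋ₀/ω)·sinh
numerator   = 0.1433 − (0.0424)·1.908243 − (0.4617/2.9018)·1.625236 = -0.196198
denominator = 1 − 1.908243 = -0.908243
p = -0.196198 / -0.908243 = 0.2160

p = 0.2160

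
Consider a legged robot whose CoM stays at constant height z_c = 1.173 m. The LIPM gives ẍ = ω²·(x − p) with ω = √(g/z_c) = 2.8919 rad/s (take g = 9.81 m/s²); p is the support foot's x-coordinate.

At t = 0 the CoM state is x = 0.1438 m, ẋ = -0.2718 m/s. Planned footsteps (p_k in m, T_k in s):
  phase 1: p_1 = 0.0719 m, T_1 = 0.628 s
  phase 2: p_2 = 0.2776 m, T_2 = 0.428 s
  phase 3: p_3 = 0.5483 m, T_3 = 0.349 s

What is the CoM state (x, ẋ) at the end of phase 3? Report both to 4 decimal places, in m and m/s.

x = -1.4970, ẋ = -5.5747

phase 1: p=0.0719, T=0.628, ωT=1.816113, cosh=3.155286, sinh=2.992630; start (x,ẋ)=(0.143800, -0.271800) → end (x,ẋ)=(0.017498, -0.235357)
phase 2: p=0.2776, T=0.428, ωT=1.237733, cosh=1.868915, sinh=1.578874; start (x,ẋ)=(0.017498, -0.235357) → end (x,ẋ)=(-0.337005, -1.627474)
phase 3: p=0.5483, T=0.349, ωT=1.009273, cosh=1.554045, sinh=1.189561; start (x,ẋ)=(-0.337005, -1.627474) → end (x,ẋ)=(-1.496953, -5.574698)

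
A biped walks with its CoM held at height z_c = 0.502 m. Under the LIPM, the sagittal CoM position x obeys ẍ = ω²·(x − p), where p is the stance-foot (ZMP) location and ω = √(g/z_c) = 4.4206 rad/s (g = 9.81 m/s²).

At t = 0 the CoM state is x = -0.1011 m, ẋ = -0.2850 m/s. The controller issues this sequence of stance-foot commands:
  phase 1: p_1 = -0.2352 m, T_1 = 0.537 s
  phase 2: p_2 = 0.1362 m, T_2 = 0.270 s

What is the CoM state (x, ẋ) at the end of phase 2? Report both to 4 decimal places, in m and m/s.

phase 1: p=-0.2352, T=0.537, ωT=2.373862, cosh=5.415954, sinh=5.322834; start (x,ẋ)=(-0.101100, -0.285000) → end (x,ẋ)=(0.147912, 1.611842)
phase 2: p=0.1362, T=0.270, ωT=1.193562, cosh=1.800975, sinh=1.497836; start (x,ẋ)=(0.147912, 1.611842) → end (x,ẋ)=(0.703434, 2.980434)

x = 0.7034, ẋ = 2.9804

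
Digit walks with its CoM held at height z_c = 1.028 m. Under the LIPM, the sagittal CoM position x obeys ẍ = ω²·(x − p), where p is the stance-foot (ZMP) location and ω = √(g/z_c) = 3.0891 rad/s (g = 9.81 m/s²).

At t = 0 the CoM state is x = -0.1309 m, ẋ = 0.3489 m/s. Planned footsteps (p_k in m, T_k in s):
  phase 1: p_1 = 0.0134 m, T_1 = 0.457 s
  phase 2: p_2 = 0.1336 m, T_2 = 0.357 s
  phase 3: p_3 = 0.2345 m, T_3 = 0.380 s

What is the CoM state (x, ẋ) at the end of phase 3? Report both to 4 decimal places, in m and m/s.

phase 1: p=0.0134, T=0.457, ωT=1.411719, cosh=2.173363, sinh=1.929639; start (x,ẋ)=(-0.130900, 0.348900) → end (x,ẋ)=(-0.082272, -0.101864)
phase 2: p=0.1336, T=0.357, ωT=1.102809, cosh=1.672277, sinh=1.340339; start (x,ẋ)=(-0.082272, -0.101864) → end (x,ẋ)=(-0.271596, -1.064151)
phase 3: p=0.2345, T=0.380, ωT=1.173858, cosh=1.771809, sinh=1.462638; start (x,ẋ)=(-0.271596, -1.064151) → end (x,ẋ)=(-1.166064, -4.172133)

x = -1.1661, ẋ = -4.1721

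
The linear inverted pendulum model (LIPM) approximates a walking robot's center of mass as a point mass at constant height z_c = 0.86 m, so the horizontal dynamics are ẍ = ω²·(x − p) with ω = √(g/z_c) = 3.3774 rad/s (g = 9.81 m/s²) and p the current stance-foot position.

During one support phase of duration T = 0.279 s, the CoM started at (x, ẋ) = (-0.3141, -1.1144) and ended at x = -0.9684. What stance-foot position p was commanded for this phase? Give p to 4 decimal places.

p = 0.3039

ωT = 3.3774·0.279 = 0.942295; cosh(ωT) = 1.477797, sinh(ωT) = 1.088065
x(T) = p + (x₀−p)·cosh(ωT) + (ẋ₀/ω)·sinh(ωT) ⇒ p·(1 − cosh) = x(T) − x₀·cosh − (ẋ₀/ω)·sinh
numerator   = -0.9684 − (-0.3141)·1.477797 − (-1.1144/3.3774)·1.088065 = -0.145208
denominator = 1 − 1.477797 = -0.477797
p = -0.145208 / -0.477797 = 0.3039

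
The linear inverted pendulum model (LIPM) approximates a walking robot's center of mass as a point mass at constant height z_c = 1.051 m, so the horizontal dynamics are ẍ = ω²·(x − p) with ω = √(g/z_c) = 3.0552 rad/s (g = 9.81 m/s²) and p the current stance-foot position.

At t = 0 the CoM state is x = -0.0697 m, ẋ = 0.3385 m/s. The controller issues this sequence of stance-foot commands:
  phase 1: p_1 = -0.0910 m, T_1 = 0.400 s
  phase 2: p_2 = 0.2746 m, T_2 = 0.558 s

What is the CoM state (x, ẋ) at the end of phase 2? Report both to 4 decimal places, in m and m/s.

phase 1: p=-0.0910, T=0.400, ωT=1.222080, cosh=1.844429, sinh=1.549812; start (x,ẋ)=(-0.069700, 0.338500) → end (x,ẋ)=(0.119997, 0.725194)
phase 2: p=0.2746, T=0.558, ωT=1.704802, cosh=2.841051, sinh=2.659243; start (x,ẋ)=(0.119997, 0.725194) → end (x,ẋ)=(0.466574, 0.804241)

x = 0.4666, ẋ = 0.8042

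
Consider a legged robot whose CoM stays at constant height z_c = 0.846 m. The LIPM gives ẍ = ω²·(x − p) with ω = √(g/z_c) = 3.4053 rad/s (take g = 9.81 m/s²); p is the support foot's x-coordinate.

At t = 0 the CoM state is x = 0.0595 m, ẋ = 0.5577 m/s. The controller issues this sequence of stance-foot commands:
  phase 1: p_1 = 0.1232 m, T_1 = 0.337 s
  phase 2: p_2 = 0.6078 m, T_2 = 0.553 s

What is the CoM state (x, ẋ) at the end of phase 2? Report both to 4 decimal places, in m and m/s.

phase 1: p=0.1232, T=0.337, ωT=1.147586, cosh=1.733990, sinh=1.416588; start (x,ẋ)=(0.059500, 0.557700) → end (x,ẋ)=(0.244745, 0.659763)
phase 2: p=0.6078, T=0.553, ωT=1.883131, cosh=3.363084, sinh=3.210971; start (x,ẋ)=(0.244745, 0.659763) → end (x,ẋ)=(0.008929, -1.750916)

x = 0.0089, ẋ = -1.7509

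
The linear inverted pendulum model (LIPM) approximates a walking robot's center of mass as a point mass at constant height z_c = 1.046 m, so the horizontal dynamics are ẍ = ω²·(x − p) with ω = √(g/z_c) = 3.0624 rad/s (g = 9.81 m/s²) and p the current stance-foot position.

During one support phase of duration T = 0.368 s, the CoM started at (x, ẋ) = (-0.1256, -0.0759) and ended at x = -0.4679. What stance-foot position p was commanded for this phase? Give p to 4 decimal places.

p = 0.3113

ωT = 3.0624·0.368 = 1.126963; cosh(ωT) = 1.705143, sinh(ωT) = 1.381127
x(T) = p + (x₀−p)·cosh(ωT) + (ẋ₀/ω)·sinh(ωT) ⇒ p·(1 − cosh) = x(T) − x₀·cosh − (ẋ₀/ω)·sinh
numerator   = -0.4679 − (-0.1256)·1.705143 − (-0.0759/3.0624)·1.381127 = -0.219504
denominator = 1 − 1.705143 = -0.705143
p = -0.219504 / -0.705143 = 0.3113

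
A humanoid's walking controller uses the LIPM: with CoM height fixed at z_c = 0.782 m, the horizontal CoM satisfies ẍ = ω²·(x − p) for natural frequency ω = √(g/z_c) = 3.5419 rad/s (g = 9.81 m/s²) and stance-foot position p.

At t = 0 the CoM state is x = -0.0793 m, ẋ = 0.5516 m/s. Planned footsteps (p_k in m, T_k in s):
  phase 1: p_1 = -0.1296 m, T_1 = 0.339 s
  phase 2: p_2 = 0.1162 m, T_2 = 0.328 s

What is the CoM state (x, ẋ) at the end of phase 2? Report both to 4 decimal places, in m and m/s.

phase 1: p=-0.1296, T=0.339, ωT=1.200704, cosh=1.811719, sinh=1.510737; start (x,ẋ)=(-0.079300, 0.551600) → end (x,ẋ)=(0.196805, 1.268493)
phase 2: p=0.1162, T=0.328, ωT=1.161743, cosh=1.754220, sinh=1.441279; start (x,ẋ)=(0.196805, 1.268493) → end (x,ẋ)=(0.773777, 2.636693)

x = 0.7738, ẋ = 2.6367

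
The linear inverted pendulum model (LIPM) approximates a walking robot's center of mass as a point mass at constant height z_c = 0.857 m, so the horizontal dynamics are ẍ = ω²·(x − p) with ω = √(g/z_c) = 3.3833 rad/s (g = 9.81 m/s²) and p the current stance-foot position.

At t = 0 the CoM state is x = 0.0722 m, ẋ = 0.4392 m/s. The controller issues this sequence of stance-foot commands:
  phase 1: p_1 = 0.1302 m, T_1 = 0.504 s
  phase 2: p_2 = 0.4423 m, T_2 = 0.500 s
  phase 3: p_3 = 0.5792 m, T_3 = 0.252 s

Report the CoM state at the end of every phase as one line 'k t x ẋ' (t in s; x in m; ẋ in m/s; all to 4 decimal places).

1 0.5040 0.3107 0.7262
2 1.0040 0.6358 0.8705
3 1.2560 0.9046 1.3904

phase 1: p=0.1302, T=0.504, ωT=1.705183, cosh=2.842066, sinh=2.660327; start (x,ẋ)=(0.072200, 0.439200) → end (x,ẋ)=(0.310708, 0.726196)
phase 2: p=0.4423, T=0.500, ωT=1.691650, cosh=2.806323, sinh=2.622107; start (x,ẋ)=(0.310708, 0.726196) → end (x,ẋ)=(0.635823, 0.870539)
phase 3: p=0.5792, T=0.252, ωT=0.852592, cosh=1.386013, sinh=0.959705; start (x,ẋ)=(0.635823, 0.870539) → end (x,ẋ)=(0.904617, 1.390432)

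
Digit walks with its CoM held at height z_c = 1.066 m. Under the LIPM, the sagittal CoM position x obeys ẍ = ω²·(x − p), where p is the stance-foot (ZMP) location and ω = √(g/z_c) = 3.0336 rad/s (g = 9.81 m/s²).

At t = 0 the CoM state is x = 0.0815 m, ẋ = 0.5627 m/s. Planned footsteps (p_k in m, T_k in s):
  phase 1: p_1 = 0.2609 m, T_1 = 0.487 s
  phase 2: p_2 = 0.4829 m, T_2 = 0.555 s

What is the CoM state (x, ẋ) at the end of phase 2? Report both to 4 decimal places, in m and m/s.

x = -0.0714, ẋ = -1.5094

phase 1: p=0.2609, T=0.487, ωT=1.477363, cosh=2.304808, sinh=2.076569; start (x,ẋ)=(0.081500, 0.562700) → end (x,ẋ)=(0.232599, 0.166789)
phase 2: p=0.4829, T=0.555, ωT=1.683648, cosh=2.785430, sinh=2.599735; start (x,ẋ)=(0.232599, 0.166789) → end (x,ẋ)=(-0.071363, -1.509438)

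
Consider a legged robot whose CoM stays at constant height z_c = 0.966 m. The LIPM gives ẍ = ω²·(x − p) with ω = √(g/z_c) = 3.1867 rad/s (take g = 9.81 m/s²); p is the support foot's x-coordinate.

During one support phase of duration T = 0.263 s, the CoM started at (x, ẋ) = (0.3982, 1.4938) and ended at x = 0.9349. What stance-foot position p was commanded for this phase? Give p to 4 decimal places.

p = 0.1398

ωT = 3.1867·0.263 = 0.838102; cosh(ωT) = 1.372253, sinh(ωT) = 0.939722
x(T) = p + (x₀−p)·cosh(ωT) + (ẋ₀/ω)·sinh(ωT) ⇒ p·(1 − cosh) = x(T) − x₀·cosh − (ẋ₀/ω)·sinh
numerator   = 0.9349 − (0.3982)·1.372253 − (1.4938/3.1867)·0.939722 = -0.052036
denominator = 1 − 1.372253 = -0.372253
p = -0.052036 / -0.372253 = 0.1398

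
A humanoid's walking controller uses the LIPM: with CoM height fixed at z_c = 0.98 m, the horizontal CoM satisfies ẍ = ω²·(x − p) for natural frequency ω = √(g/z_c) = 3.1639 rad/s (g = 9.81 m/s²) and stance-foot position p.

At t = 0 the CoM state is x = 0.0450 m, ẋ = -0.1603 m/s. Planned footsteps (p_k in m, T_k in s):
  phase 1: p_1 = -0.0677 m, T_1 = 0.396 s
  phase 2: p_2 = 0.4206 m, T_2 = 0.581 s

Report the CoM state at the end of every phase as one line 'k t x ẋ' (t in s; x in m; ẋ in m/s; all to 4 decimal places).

1 0.3960 0.0642 0.2697
2 0.9770 -0.4667 -2.5849

phase 1: p=-0.0677, T=0.396, ωT=1.252904, cosh=1.893084, sinh=1.607411; start (x,ẋ)=(0.045000, -0.160300) → end (x,ẋ)=(0.064211, 0.269695)
phase 2: p=0.4206, T=0.581, ωT=1.838226, cosh=3.222238, sinh=3.063139; start (x,ẋ)=(0.064211, 0.269695) → end (x,ẋ)=(-0.466665, -2.584912)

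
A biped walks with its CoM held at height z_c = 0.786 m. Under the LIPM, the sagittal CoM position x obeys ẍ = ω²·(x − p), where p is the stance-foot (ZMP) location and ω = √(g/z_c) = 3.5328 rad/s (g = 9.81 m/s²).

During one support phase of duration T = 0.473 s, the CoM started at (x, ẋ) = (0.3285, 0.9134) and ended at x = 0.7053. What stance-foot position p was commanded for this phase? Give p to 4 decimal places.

p = 0.4918

ωT = 3.5328·0.473 = 1.671014; cosh(ωT) = 2.752808, sinh(ωT) = 2.564751
x(T) = p + (x₀−p)·cosh(ωT) + (ẋ₀/ω)·sinh(ωT) ⇒ p·(1 − cosh) = x(T) − x₀·cosh − (ẋ₀/ω)·sinh
numerator   = 0.7053 − (0.3285)·2.752808 − (0.9134/3.5328)·2.564751 = -0.862110
denominator = 1 − 2.752808 = -1.752808
p = -0.862110 / -1.752808 = 0.4918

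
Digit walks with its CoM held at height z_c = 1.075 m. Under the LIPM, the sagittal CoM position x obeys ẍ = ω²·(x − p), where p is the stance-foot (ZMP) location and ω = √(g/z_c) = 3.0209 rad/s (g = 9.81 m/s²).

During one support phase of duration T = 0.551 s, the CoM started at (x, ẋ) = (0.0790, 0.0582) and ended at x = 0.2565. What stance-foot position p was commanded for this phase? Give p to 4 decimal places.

ωT = 3.0209·0.551 = 1.664516; cosh(ωT) = 2.736199, sinh(ωT) = 2.546916
x(T) = p + (x₀−p)·cosh(ωT) + (ẋ₀/ω)·sinh(ωT) ⇒ p·(1 − cosh) = x(T) − x₀·cosh − (ẋ₀/ω)·sinh
numerator   = 0.2565 − (0.0790)·2.736199 − (0.0582/3.0209)·2.546916 = -0.008728
denominator = 1 − 2.736199 = -1.736199
p = -0.008728 / -1.736199 = 0.0050

p = 0.0050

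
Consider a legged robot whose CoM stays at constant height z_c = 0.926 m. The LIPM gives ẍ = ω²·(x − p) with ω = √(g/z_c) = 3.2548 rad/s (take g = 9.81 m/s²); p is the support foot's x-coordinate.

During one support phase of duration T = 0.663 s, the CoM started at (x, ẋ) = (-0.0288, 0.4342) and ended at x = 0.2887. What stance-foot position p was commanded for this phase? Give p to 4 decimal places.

ωT = 3.2548·0.663 = 2.157932; cosh(ωT) = 4.384396, sinh(ωT) = 4.268832
x(T) = p + (x₀−p)·cosh(ωT) + (ẋ₀/ω)·sinh(ωT) ⇒ p·(1 − cosh) = x(T) − x₀·cosh − (ẋ₀/ω)·sinh
numerator   = 0.2887 − (-0.0288)·4.384396 − (0.4342/3.2548)·4.268832 = -0.154504
denominator = 1 − 4.384396 = -3.384396
p = -0.154504 / -3.384396 = 0.0457

p = 0.0457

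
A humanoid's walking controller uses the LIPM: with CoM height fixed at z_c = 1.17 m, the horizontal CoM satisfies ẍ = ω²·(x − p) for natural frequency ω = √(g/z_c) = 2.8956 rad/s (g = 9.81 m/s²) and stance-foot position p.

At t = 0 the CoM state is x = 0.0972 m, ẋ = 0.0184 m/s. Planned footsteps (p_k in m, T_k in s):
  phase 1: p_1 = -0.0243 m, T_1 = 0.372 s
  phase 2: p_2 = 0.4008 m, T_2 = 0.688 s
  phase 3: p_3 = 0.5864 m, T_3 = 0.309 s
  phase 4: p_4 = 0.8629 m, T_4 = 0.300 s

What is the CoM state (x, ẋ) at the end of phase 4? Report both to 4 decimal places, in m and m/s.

phase 1: p=-0.0243, T=0.372, ωT=1.077163, cosh=1.638449, sinh=1.297889; start (x,ẋ)=(0.097200, 0.018400) → end (x,ẋ)=(0.183019, 0.486765)
phase 2: p=0.4008, T=0.688, ωT=1.992173, cosh=3.733922, sinh=3.597524; start (x,ẋ)=(0.183019, 0.486765) → end (x,ẋ)=(0.192384, -0.451081)
phase 3: p=0.5864, T=0.309, ωT=0.894740, cosh=1.427707, sinh=1.018993; start (x,ẋ)=(0.192384, -0.451081) → end (x,ẋ)=(-0.134880, -1.806594)
phase 4: p=0.8629, T=0.300, ωT=0.868680, cosh=1.401634, sinh=0.982129; start (x,ẋ)=(-0.134880, -1.806594) → end (x,ẋ)=(-1.148381, -5.369720)

x = -1.1484, ẋ = -5.3697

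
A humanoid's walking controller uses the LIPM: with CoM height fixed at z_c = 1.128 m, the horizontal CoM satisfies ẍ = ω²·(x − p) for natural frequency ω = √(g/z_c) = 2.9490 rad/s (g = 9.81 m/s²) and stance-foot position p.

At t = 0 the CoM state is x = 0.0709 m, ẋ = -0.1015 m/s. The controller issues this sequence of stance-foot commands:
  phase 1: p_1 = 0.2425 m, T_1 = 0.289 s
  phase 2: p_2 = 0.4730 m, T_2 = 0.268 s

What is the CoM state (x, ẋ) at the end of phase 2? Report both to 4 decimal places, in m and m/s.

phase 1: p=0.2425, T=0.289, ωT=0.852261, cosh=1.385696, sinh=0.959247; start (x,ẋ)=(0.070900, -0.101500) → end (x,ẋ)=(-0.028301, -0.626073)
phase 2: p=0.4730, T=0.268, ωT=0.790332, cosh=1.328911, sinh=0.875217; start (x,ẋ)=(-0.028301, -0.626073) → end (x,ẋ)=(-0.378994, -2.125862)

x = -0.3790, ẋ = -2.1259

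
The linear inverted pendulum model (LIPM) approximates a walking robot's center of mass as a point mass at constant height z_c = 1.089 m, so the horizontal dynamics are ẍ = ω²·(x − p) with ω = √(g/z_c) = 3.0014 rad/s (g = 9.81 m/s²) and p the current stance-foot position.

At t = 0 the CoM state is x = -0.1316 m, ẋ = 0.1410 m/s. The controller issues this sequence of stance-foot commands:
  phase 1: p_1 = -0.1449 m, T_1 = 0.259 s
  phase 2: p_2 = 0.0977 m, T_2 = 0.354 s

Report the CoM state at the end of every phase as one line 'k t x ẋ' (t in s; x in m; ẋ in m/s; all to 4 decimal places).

phase 1: p=-0.1449, T=0.259, ωT=0.777363, cosh=1.317672, sinh=0.858055; start (x,ẋ)=(-0.131600, 0.141000) → end (x,ẋ)=(-0.087065, 0.220044)
phase 2: p=0.0977, T=0.354, ωT=1.062496, cosh=1.619588, sinh=1.273995; start (x,ẋ)=(-0.087065, 0.220044) → end (x,ẋ)=(-0.108142, -0.350119)

1 0.2590 -0.0871 0.2200
2 0.6130 -0.1081 -0.3501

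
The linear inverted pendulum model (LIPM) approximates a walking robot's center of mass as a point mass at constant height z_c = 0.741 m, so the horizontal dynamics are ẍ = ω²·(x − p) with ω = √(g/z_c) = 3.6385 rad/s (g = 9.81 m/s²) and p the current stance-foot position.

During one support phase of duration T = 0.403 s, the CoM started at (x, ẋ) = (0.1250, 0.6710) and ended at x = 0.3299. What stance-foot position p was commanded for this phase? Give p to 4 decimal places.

ωT = 3.6385·0.403 = 1.466316; cosh(ωT) = 2.282007, sinh(ωT) = 2.051233
x(T) = p + (x₀−p)·cosh(ωT) + (ẋ₀/ω)·sinh(ωT) ⇒ p·(1 − cosh) = x(T) − x₀·cosh − (ẋ₀/ω)·sinh
numerator   = 0.3299 − (0.1250)·2.282007 − (0.6710/3.6385)·2.051233 = -0.333632
denominator = 1 − 2.282007 = -1.282007
p = -0.333632 / -1.282007 = 0.2602

p = 0.2602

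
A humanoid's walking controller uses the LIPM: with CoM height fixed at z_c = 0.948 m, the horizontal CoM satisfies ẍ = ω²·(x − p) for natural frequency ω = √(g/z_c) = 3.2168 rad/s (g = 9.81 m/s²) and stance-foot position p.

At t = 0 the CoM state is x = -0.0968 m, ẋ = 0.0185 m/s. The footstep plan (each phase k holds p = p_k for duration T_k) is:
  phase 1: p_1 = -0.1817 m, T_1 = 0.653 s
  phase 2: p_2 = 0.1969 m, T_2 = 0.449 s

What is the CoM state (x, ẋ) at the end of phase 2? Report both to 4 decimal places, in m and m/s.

x = 0.9209, ẋ = 2.6088

phase 1: p=-0.1817, T=0.653, ωT=2.100570, cosh=4.146608, sinh=4.024221; start (x,ẋ)=(-0.096800, 0.018500) → end (x,ẋ)=(0.193491, 1.175753)
phase 2: p=0.1969, T=0.449, ωT=1.444343, cosh=2.237484, sinh=2.001583; start (x,ẋ)=(0.193491, 1.175753) → end (x,ẋ)=(0.920858, 2.608775)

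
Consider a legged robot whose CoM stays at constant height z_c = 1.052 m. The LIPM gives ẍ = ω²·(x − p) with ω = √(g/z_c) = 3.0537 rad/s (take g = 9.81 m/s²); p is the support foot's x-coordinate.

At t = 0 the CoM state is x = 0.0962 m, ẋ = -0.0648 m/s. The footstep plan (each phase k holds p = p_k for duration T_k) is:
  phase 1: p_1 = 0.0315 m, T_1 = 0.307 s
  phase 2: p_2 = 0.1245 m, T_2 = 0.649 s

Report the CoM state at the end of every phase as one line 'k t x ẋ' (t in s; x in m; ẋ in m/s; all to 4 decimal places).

phase 1: p=0.0315, T=0.307, ωT=0.937486, cosh=1.472582, sinh=1.080971; start (x,ẋ)=(0.096200, -0.064800) → end (x,ẋ)=(0.103838, 0.118149)
phase 2: p=0.1245, T=0.649, ωT=1.981851, cosh=3.696989, sinh=3.559175; start (x,ẋ)=(0.103838, 0.118149) → end (x,ẋ)=(0.185818, 0.212224)

1 0.3070 0.1038 0.1181
2 0.9560 0.1858 0.2122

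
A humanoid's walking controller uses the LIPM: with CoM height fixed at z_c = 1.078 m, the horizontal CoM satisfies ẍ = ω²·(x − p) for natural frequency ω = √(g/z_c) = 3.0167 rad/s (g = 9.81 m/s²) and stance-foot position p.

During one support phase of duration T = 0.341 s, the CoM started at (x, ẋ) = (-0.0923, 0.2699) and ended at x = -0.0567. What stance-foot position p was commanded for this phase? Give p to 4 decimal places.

ωT = 3.0167·0.341 = 1.028695; cosh(ωT) = 1.577443, sinh(ωT) = 1.219969
x(T) = p + (x₀−p)·cosh(ωT) + (ẋ₀/ω)·sinh(ωT) ⇒ p·(1 − cosh) = x(T) − x₀·cosh − (ẋ₀/ω)·sinh
numerator   = -0.0567 − (-0.0923)·1.577443 − (0.2699/3.0167)·1.219969 = -0.020251
denominator = 1 − 1.577443 = -0.577443
p = -0.020251 / -0.577443 = 0.0351

p = 0.0351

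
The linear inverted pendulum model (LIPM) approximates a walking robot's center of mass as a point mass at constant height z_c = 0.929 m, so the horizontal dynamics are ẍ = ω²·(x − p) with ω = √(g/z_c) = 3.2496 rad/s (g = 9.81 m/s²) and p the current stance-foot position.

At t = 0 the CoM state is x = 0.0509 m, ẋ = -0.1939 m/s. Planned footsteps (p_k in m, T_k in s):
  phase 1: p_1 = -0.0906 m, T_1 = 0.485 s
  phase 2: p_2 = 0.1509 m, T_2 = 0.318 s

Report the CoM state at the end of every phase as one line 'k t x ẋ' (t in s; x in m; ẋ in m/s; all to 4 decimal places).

phase 1: p=-0.0906, T=0.485, ωT=1.576056, cosh=2.521317, sinh=2.314528; start (x,ẋ)=(0.050900, -0.193900) → end (x,ẋ)=(0.128061, 0.575379)
phase 2: p=0.1509, T=0.318, ωT=1.033373, cosh=1.583167, sinh=1.227362; start (x,ẋ)=(0.128061, 0.575379) → end (x,ẋ)=(0.332061, 0.819830)

1 0.4850 0.1281 0.5754
2 0.8030 0.3321 0.8198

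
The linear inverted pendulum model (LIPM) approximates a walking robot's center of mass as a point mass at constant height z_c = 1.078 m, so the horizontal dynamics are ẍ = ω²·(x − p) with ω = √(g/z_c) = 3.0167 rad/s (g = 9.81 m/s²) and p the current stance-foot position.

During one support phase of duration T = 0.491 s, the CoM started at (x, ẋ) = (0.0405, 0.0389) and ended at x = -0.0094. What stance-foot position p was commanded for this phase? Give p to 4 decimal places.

p = 0.0990

ωT = 3.0167·0.491 = 1.481200; cosh(ωT) = 2.312792, sinh(ωT) = 2.085427
x(T) = p + (x₀−p)·cosh(ωT) + (ẋ₀/ω)·sinh(ωT) ⇒ p·(1 − cosh) = x(T) − x₀·cosh − (ẋ₀/ω)·sinh
numerator   = -0.0094 − (0.0405)·2.312792 − (0.0389/3.0167)·2.085427 = -0.129959
denominator = 1 − 2.312792 = -1.312792
p = -0.129959 / -1.312792 = 0.0990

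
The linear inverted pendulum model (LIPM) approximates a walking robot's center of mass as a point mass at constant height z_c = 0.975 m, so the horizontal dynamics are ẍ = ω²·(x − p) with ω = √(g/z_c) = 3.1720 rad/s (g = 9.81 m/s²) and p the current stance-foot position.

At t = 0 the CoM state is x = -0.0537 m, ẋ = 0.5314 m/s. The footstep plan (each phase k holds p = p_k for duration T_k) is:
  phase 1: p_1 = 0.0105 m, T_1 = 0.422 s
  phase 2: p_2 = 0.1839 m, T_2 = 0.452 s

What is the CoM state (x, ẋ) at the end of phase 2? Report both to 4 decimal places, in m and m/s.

x = 0.6187, ẋ = 1.5564

phase 1: p=0.0105, T=0.422, ωT=1.338584, cosh=2.037928, sinh=1.775711; start (x,ẋ)=(-0.053700, 0.531400) → end (x,ẋ)=(0.177147, 0.721345)
phase 2: p=0.1839, T=0.452, ωT=1.433744, cosh=2.216394, sinh=1.977979; start (x,ẋ)=(0.177147, 0.721345) → end (x,ẋ)=(0.618745, 1.556416)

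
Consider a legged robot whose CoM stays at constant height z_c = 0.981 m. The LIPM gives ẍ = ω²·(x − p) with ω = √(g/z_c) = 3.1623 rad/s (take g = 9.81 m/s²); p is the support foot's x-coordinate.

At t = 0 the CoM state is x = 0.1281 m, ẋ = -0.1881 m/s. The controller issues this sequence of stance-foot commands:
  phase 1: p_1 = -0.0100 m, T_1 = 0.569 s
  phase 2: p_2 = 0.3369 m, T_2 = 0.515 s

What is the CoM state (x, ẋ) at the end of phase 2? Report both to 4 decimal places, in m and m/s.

x = 0.6333, ẋ = 1.1322

phase 1: p=-0.0100, T=0.569, ωT=1.799349, cosh=3.105558, sinh=2.940151; start (x,ẋ)=(0.128100, -0.188100) → end (x,ẋ)=(0.243991, 0.699849)
phase 2: p=0.3369, T=0.515, ωT=1.628585, cosh=2.646431, sinh=2.450224; start (x,ẋ)=(0.243991, 0.699849) → end (x,ẋ)=(0.633283, 1.132213)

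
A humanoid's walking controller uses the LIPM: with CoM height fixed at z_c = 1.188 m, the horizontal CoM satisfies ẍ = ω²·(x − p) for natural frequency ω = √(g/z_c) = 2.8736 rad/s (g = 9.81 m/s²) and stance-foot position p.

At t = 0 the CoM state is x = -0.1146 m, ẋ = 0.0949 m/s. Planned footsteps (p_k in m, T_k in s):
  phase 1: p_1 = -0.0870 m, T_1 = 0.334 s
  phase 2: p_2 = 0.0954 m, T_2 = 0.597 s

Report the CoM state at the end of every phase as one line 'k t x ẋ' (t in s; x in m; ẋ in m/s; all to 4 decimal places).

phase 1: p=-0.0870, T=0.334, ωT=0.959782, cosh=1.497052, sinh=1.114076; start (x,ẋ)=(-0.114600, 0.094900) → end (x,ẋ)=(-0.091527, 0.053711)
phase 2: p=0.0954, T=0.597, ωT=1.715539, cosh=2.869770, sinh=2.689903; start (x,ẋ)=(-0.091527, 0.053711) → end (x,ẋ)=(-0.390758, -1.290748)

1 0.3340 -0.0915 0.0537
2 0.9310 -0.3908 -1.2907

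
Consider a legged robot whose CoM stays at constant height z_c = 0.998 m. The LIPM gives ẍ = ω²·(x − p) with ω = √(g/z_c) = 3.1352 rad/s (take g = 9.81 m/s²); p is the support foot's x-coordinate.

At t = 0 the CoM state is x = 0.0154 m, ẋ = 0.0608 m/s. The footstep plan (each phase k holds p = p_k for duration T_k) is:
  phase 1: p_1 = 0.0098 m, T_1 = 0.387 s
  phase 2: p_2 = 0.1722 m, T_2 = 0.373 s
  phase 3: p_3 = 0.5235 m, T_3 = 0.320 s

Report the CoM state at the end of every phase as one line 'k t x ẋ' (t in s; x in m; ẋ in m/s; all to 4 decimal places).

phase 1: p=0.0098, T=0.387, ωT=1.213322, cosh=1.830926, sinh=1.533718; start (x,ẋ)=(0.015400, 0.060800) → end (x,ẋ)=(0.049796, 0.138248)
phase 2: p=0.1722, T=0.373, ωT=1.169430, cosh=1.765350, sinh=1.454806; start (x,ẋ)=(0.049796, 0.138248) → end (x,ẋ)=(0.020265, -0.314241)
phase 3: p=0.5235, T=0.320, ωT=1.003264, cosh=1.546925, sinh=1.180244; start (x,ẋ)=(0.020265, -0.314241) → end (x,ẋ)=(-0.373263, -2.348230)

1 0.3870 0.0498 0.1382
2 0.7600 0.0203 -0.3142
3 1.0800 -0.3733 -2.3482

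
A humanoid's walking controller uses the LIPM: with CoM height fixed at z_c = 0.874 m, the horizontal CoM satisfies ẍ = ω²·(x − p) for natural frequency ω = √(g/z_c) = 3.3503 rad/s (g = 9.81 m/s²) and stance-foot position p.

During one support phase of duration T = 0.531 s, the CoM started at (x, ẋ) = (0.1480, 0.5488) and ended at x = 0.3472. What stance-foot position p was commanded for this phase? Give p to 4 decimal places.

p = 0.2810

ωT = 3.3503·0.531 = 1.779009; cosh(ωT) = 3.046395, sinh(ωT) = 2.877590
x(T) = p + (x₀−p)·cosh(ωT) + (ẋ₀/ω)·sinh(ωT) ⇒ p·(1 − cosh) = x(T) − x₀·cosh − (ẋ₀/ω)·sinh
numerator   = 0.3472 − (0.1480)·3.046395 − (0.5488/3.3503)·2.877590 = -0.575034
denominator = 1 − 3.046395 = -2.046395
p = -0.575034 / -2.046395 = 0.2810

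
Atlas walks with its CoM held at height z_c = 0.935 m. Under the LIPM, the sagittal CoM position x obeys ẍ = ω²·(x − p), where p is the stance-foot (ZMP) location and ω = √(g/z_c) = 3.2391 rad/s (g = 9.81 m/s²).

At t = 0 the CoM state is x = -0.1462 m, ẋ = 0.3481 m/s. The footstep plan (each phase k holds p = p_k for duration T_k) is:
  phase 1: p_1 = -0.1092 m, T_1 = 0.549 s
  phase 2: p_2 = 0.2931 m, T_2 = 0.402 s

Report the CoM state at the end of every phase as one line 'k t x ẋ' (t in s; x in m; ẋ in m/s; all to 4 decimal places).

phase 1: p=-0.1092, T=0.549, ωT=1.778266, cosh=3.044257, sinh=2.875326; start (x,ẋ)=(-0.146200, 0.348100) → end (x,ẋ)=(0.087168, 0.715107)
phase 2: p=0.2931, T=0.402, ωT=1.302118, cosh=1.974516, sinh=1.702561; start (x,ẋ)=(0.087168, 0.715107) → end (x,ẋ)=(0.262365, 0.276327)

1 0.5490 0.0872 0.7151
2 0.9510 0.2624 0.2763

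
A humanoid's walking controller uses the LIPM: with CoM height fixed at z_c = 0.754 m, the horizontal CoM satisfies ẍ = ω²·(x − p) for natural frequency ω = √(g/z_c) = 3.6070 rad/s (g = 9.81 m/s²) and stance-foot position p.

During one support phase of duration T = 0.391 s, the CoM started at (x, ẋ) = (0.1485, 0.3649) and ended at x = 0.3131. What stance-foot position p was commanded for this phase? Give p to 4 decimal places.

ωT = 3.6070·0.391 = 1.410337; cosh(ωT) = 2.170698, sinh(ωT) = 1.926637
x(T) = p + (x₀−p)·cosh(ωT) + (ẋ₀/ω)·sinh(ωT) ⇒ p·(1 − cosh) = x(T) − x₀·cosh − (ẋ₀/ω)·sinh
numerator   = 0.3131 − (0.1485)·2.170698 − (0.3649/3.6070)·1.926637 = -0.204156
denominator = 1 − 2.170698 = -1.170698
p = -0.204156 / -1.170698 = 0.1744

p = 0.1744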